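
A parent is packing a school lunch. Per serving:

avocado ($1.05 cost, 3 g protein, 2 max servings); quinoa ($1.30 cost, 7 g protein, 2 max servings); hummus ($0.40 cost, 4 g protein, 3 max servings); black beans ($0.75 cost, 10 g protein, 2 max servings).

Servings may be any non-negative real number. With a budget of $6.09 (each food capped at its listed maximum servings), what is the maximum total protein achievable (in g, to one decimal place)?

Protein per dollar: black beans 13.33, hummus 10, quinoa 5.385, avocado 2.857.
Take 2 servings of black beans: spends $1.50, +20.0 g protein (running total 20.0 g).
Take 3 servings of hummus: spends $1.20, +12.0 g protein (running total 32.0 g).
Take 2 servings of quinoa: spends $2.60, +14.0 g protein (running total 46.0 g).
Take 0.7524 servings of avocado: spends $0.79, +2.3 g protein (running total 48.3 g).
Filling greedily by protein-per-dollar is optimal for one linear limit, giving 48.3 g.

48.3 g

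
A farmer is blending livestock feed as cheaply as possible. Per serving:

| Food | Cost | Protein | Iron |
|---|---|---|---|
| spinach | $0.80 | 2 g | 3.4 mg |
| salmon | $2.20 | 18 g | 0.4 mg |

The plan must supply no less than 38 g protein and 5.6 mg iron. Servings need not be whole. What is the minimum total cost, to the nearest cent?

Compare the cost at each extreme point of the feasible region.
spinach only: max(38/2, 5.6/3.4) = 19 servings → $15.20.
salmon only: max(38/18, 5.6/0.4) = 14 servings → $30.80.
spinach + salmon with both tight: 1.417 servings and 1.954 servings → $5.43.
Cheapest feasible corner: $5.43.

$5.43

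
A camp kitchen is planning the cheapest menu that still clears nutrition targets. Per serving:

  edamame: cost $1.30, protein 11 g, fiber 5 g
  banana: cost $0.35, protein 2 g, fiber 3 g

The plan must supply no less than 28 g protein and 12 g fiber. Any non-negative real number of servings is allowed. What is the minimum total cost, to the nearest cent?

Check every corner: each single food scaled to meet both minima, and each pair solved so both constraints bind.
edamame only: max(28/11, 12/5) = 2.545 servings → $3.31.
banana only: max(28/2, 12/3) = 14 servings → $4.90.
edamame + banana: the both-tight solution has a negative serving — not a feasible corner.
The minimum over all feasible corners is $3.31.

$3.31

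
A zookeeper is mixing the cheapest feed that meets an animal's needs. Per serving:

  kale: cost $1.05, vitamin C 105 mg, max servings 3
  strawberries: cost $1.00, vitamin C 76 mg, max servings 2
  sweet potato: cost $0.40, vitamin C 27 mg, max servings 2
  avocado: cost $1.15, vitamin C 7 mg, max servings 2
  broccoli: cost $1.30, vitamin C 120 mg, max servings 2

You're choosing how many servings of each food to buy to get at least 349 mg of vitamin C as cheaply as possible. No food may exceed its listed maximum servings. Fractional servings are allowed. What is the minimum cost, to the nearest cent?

Cost per mg of vitamin C: kale $0.0100, broccoli $0.0108, strawberries $0.0132, sweet potato $0.0148, avocado $0.1643.
Take 3 servings of kale: +315.0 mg vitamin C for $3.15 (total $3.15, still need 34.0 mg).
Take 0.2833 servings of broccoli: +34.0 mg vitamin C for $0.37 (total $3.52, still need 0.0 mg).
Greedy by cheapest-per-mg is optimal for a single linear constraint, so the minimum cost is $3.52.

$3.52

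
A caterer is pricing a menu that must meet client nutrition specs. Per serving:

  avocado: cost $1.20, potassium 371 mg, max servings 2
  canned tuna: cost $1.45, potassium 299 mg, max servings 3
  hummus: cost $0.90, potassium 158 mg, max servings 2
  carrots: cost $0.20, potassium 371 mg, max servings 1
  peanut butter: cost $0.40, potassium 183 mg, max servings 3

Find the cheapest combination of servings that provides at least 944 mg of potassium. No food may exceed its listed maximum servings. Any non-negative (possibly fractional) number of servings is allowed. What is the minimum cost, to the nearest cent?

Cost per mg of potassium: carrots $0.0005, peanut butter $0.0022, avocado $0.0032, canned tuna $0.0048, hummus $0.0057.
Take 1 serving of carrots: +371.0 mg potassium for $0.20 (total $0.20, still need 573.0 mg).
Take 3 servings of peanut butter: +549.0 mg potassium for $1.20 (total $1.40, still need 24.0 mg).
Take 0.06469 servings of avocado: +24.0 mg potassium for $0.08 (total $1.48, still need 0.0 mg).
Filling from the cheapest source first is optimal under one linear minimum: $1.48.

$1.48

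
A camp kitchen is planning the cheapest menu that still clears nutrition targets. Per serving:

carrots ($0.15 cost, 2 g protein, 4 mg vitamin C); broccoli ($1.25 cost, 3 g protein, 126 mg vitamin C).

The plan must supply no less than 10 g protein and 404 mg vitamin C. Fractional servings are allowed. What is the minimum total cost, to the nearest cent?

carrots only: max(10/2, 404/4) = 101 servings → $15.15.
broccoli only: max(10/3, 404/126) = 3.333 servings → $4.17.
carrots + broccoli with both tight: 0.2 servings and 3.2 servings → $4.03.
The minimum over all feasible corners is $4.03.

$4.03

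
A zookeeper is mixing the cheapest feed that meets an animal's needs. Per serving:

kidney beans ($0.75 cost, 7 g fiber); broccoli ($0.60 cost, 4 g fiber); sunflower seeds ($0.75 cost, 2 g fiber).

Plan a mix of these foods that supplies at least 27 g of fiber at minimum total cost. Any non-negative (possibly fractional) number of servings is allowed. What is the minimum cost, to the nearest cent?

Cost per g of fiber: kidney beans $0.1071, broccoli $0.1500, sunflower seeds $0.3750.
With no serving limits, use only kidney beans: 27 g / 7 g = 3.857 servings × $0.75 = $2.89.

$2.89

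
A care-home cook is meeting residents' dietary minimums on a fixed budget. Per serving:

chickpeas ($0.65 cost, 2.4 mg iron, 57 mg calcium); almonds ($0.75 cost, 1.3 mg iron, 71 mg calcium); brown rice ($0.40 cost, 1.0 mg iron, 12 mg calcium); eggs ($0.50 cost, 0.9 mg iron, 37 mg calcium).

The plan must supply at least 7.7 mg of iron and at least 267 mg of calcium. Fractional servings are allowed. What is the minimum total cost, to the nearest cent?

Compare the cost at each extreme point of the feasible region.
chickpeas only: max(7.7/2.4, 267/57) = 4.684 servings → $3.04.
almonds only: max(7.7/1.3, 267/71) = 5.923 servings → $4.44.
brown rice only: max(7.7/1.0, 267/12) = 22.25 servings → $8.90.
eggs only: max(7.7/0.9, 267/37) = 8.556 servings → $4.28.
chickpeas + almonds with both tight: 2.073 servings and 2.097 servings → $2.92.
chickpeas + brown rice with both targets exact would need a negative amount; discard.
chickpeas + eggs with both tight: 1.189 servings and 5.384 servings → $3.47.
almonds + brown rice with both tight: 3.152 servings and 3.603 servings → $3.80.
almonds + eggs with both targets exact would need a negative amount; discard.
brown rice + eggs with both tight: 1.702 servings and 6.664 servings → $4.01.
Cheapest feasible corner: $2.92.

$2.92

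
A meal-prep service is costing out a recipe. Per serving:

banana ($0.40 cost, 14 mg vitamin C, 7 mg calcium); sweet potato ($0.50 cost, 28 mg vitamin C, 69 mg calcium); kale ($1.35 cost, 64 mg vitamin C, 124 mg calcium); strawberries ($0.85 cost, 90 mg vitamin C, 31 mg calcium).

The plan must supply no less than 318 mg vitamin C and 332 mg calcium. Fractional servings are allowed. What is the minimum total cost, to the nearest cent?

$3.89

Compare the cost at each extreme point of the feasible region.
banana only: max(318/14, 332/7) = 47.43 servings → $18.97.
sweet potato only: max(318/28, 332/69) = 11.36 servings → $5.68.
kale only: max(318/64, 332/124) = 4.969 servings → $6.71.
strawberries only: max(318/90, 332/31) = 10.71 servings → $9.10.
banana + sweet potato with both tight: 16.42 servings and 3.145 servings → $8.14.
banana + kale with both tight: 14.12 servings and 1.88 servings → $8.19.
banana + strawberries: intersection lies outside the first quadrant.
sweet potato + kale with both targets exact would need a negative amount; discard.
sweet potato + strawberries with both tight: 3.748 servings and 2.367 servings → $3.89.
kale + strawberries with both tight: 2.182 servings and 1.982 servings → $4.63.
So the least-cost plan costs $3.89.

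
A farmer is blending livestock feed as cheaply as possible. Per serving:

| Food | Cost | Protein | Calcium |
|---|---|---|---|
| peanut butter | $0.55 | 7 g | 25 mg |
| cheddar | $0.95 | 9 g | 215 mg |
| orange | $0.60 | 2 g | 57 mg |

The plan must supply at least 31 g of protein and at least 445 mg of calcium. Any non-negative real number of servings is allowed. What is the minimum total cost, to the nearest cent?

$2.88

This is a tiny linear program; its minimum lies at a vertex of the feasible set. List the vertices and price them.
peanut butter only: max(31/7, 445/25) = 17.8 servings → $9.79.
cheddar only: max(31/9, 445/215) = 3.444 servings → $3.27.
orange only: max(31/2, 445/57) = 15.5 servings → $9.30.
peanut butter + cheddar with both tight: 2.078 servings and 1.828 servings → $2.88.
peanut butter + orange with both tight: 2.513 servings and 6.705 servings → $5.41.
cheddar + orange with both targets exact would need a negative amount; discard.
So the least-cost plan costs $2.88.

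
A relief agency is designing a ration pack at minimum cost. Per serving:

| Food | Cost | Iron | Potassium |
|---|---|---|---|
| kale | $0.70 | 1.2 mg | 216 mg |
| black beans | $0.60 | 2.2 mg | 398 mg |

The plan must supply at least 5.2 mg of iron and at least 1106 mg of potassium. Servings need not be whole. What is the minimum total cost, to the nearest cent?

$1.67

For a min-cost LP with two ≥-constraints, a basic feasible solution has at most two positive variables.
kale only: max(5.2/1.2, 1106/216) = 5.12 servings → $3.58.
black beans only: max(5.2/2.2, 1106/398) = 2.779 servings → $1.67.
kale + black beans: intersection lies outside the first quadrant.
So the least-cost plan costs $1.67.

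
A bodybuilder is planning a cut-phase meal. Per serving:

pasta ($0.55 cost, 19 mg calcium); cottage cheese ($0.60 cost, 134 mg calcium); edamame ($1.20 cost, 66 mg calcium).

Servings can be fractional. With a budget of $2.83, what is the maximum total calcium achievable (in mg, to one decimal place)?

632.0 mg

Calcium per dollar: cottage cheese 223.3, edamame 55, pasta 34.55.
With no serving limits, spend the whole cost allowance on cottage cheese: $2.83 / $0.60 × 134 mg = 632.0 mg.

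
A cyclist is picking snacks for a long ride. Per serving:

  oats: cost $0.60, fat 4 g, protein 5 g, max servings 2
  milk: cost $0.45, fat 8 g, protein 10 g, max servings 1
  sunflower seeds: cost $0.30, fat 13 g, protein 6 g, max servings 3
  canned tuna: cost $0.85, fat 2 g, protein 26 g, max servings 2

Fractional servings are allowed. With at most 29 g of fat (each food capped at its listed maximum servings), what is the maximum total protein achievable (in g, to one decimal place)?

76.2 g

Protein per g fat: canned tuna 13, oats 1.25, milk 1.25, sunflower seeds 0.4615.
Take 2 servings of canned tuna: uses 4 g fat, +52.0 g protein (running total 52.0 g).
Take 2 servings of oats: uses 8 g fat, +10.0 g protein (running total 62.0 g).
Take 1 serving of milk: uses 8 g fat, +10.0 g protein (running total 72.0 g).
Take 0.6923 servings of sunflower seeds: uses 9 g fat, +4.2 g protein (running total 76.2 g).
Filling greedily by protein-per-g fat is optimal for one linear limit, giving 76.2 g.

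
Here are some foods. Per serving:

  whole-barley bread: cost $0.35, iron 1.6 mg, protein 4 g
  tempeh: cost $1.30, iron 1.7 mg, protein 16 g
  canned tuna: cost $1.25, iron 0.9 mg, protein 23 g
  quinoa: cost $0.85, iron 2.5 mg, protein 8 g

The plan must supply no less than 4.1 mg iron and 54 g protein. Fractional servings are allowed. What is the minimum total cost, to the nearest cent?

At the optimum either one food covers both requirements or two foods hit both targets exactly; no other combination can be cheaper.
whole-barley bread only: max(4.1/1.6, 54/4) = 13.5 servings → $4.72.
tempeh only: max(4.1/1.7, 54/16) = 3.375 servings → $4.39.
canned tuna only: max(4.1/0.9, 54/23) = 4.556 servings → $5.69.
quinoa only: max(4.1/2.5, 54/8) = 6.75 servings → $5.74.
whole-barley bread + tempeh: intersection lies outside the first quadrant.
whole-barley bread + canned tuna with both tight: 1.377 servings and 2.108 servings → $3.12.
whole-barley bread + quinoa: intersection lies outside the first quadrant.
tempeh + canned tuna with both tight: 1.85 servings and 1.061 servings → $3.73.
tempeh + quinoa: intersection lies outside the first quadrant.
canned tuna + quinoa with both tight: 2.032 servings and 0.9085 servings → $3.31.
The minimum over all feasible corners is $3.12.

$3.12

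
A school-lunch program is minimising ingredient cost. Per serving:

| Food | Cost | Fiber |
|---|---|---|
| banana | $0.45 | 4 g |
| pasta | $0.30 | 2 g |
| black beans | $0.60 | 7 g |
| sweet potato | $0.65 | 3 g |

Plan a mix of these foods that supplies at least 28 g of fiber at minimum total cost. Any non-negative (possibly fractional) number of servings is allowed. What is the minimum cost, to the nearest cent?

$2.40

Cost per g of fiber: black beans $0.0857, banana $0.1125, pasta $0.1500, sweet potato $0.2167.
With no serving limits, use only black beans: 28 g / 7 g = 4 servings × $0.60 = $2.40.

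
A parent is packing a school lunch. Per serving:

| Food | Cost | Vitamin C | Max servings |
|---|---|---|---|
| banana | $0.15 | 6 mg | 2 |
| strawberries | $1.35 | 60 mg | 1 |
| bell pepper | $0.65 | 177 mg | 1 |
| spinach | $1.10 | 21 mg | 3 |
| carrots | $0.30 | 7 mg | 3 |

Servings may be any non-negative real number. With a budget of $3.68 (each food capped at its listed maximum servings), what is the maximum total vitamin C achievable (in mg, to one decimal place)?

279.2 mg

Vitamin C per dollar: bell pepper 272.3, strawberries 44.44, banana 40, carrots 23.33, spinach 19.09.
Take 1 serving of bell pepper: spends $0.65, +177.0 mg vitamin C (running total 177.0 mg).
Take 1 serving of strawberries: spends $1.35, +60.0 mg vitamin C (running total 237.0 mg).
Take 2 servings of banana: spends $0.30, +12.0 mg vitamin C (running total 249.0 mg).
Take 3 servings of carrots: spends $0.90, +21.0 mg vitamin C (running total 270.0 mg).
Take 0.4364 servings of spinach: spends $0.48, +9.2 mg vitamin C (running total 279.2 mg).
Filling greedily by vitamin C-per-dollar is optimal for one linear limit, giving 279.2 mg.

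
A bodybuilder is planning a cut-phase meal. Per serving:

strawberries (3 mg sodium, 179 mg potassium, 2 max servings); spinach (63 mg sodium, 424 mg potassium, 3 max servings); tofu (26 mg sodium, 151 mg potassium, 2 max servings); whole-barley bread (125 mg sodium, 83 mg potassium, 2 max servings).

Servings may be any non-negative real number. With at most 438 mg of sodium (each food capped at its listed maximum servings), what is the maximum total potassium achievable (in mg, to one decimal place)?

2058.8 mg

Potassium per mg sodium: strawberries 59.67, spinach 6.73, tofu 5.808, whole-barley bread 0.664.
Take 2 servings of strawberries: uses 6 mg sodium, +358.0 mg potassium (running total 358.0 mg).
Take 3 servings of spinach: uses 189 mg sodium, +1272.0 mg potassium (running total 1630.0 mg).
Take 2 servings of tofu: uses 52 mg sodium, +302.0 mg potassium (running total 1932.0 mg).
Take 1.528 servings of whole-barley bread: uses 191 mg sodium, +126.8 mg potassium (running total 2058.8 mg).
Filling greedily by potassium-per-mg sodium is optimal for one linear limit, giving 2058.8 mg.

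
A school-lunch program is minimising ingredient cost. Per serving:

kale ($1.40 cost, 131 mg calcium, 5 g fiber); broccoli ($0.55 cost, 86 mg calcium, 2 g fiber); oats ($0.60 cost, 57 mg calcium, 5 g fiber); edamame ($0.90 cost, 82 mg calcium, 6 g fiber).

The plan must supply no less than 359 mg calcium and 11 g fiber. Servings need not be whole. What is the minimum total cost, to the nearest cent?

kale only: max(359/131, 11/5) = 2.74 servings → $3.84.
broccoli only: max(359/86, 11/2) = 5.5 servings → $3.02.
oats only: max(359/57, 11/5) = 6.298 servings → $3.78.
edamame only: max(359/82, 11/6) = 4.378 servings → $3.94.
kale + broccoli with both tight: 1.357 servings and 2.107 servings → $3.06.
kale + oats: the both-tight solution has a negative serving — not a feasible corner.
kale + edamame: intersection lies outside the first quadrant.
broccoli + oats with both tight: 3.696 servings and 0.7215 servings → $2.47.
broccoli + edamame with both tight: 3.557 servings and 0.6477 servings → $2.54.
oats + edamame: intersection lies outside the first quadrant.
So the least-cost plan costs $2.47.

$2.47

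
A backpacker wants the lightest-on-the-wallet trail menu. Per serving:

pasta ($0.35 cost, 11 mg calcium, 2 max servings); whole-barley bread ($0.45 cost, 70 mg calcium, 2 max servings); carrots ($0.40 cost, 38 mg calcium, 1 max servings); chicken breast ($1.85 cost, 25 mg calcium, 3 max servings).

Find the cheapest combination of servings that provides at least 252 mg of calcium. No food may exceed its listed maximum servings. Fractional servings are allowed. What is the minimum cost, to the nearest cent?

Cost per mg of calcium: whole-barley bread $0.0064, carrots $0.0105, pasta $0.0318, chicken breast $0.0740.
Take 2 servings of whole-barley bread: +140.0 mg calcium for $0.90 (total $0.90, still need 112.0 mg).
Take 1 serving of carrots: +38.0 mg calcium for $0.40 (total $1.30, still need 74.0 mg).
Take 2 servings of pasta: +22.0 mg calcium for $0.70 (total $2.00, still need 52.0 mg).
Take 2.08 servings of chicken breast: +52.0 mg calcium for $3.85 (total $5.85, still need 0.0 mg).
Filling from the cheapest source first is optimal under one linear minimum: $5.85.

$5.85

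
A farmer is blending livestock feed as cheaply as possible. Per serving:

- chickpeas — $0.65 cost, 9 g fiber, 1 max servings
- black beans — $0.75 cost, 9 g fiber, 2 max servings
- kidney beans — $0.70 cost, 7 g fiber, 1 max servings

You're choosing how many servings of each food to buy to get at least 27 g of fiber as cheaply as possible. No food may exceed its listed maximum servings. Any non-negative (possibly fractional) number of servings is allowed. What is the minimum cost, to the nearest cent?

Cost per g of fiber: chickpeas $0.0722, black beans $0.0833, kidney beans $0.1000.
Take 1 serving of chickpeas: +9.0 g fiber for $0.65 (total $0.65, still need 18.0 g).
Take 2 servings of black beans: +18.0 g fiber for $1.50 (total $2.15, still need 0.0 g).
Filling from the cheapest source first is optimal under one linear minimum: $2.15.

$2.15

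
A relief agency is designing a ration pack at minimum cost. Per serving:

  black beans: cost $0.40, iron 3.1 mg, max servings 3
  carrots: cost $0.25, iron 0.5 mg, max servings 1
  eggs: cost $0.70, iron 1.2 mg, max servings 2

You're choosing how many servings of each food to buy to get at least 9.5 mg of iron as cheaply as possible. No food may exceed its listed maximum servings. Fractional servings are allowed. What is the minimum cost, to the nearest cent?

Cost per mg of iron: black beans $0.1290, carrots $0.5000, eggs $0.5833.
Take 3 servings of black beans: +9.3 mg iron for $1.20 (total $1.20, still need 0.2 mg).
Take 0.4 servings of carrots: +0.2 mg iron for $0.10 (total $1.30, still need 0.0 mg).
Filling from the cheapest source first is optimal under one linear minimum: $1.30.

$1.30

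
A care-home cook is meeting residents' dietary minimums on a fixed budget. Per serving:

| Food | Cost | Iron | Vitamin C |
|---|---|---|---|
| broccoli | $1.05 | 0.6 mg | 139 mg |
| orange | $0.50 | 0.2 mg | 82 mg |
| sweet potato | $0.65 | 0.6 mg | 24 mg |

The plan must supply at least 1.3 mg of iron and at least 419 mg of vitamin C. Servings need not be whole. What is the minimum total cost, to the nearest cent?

An LP optimum is at a vertex; with two nutrient constraints at most two foods are used. Check each candidate.
broccoli only: max(1.3/0.6, 419/139) = 3.014 servings → $3.17.
orange only: max(1.3/0.2, 419/82) = 6.5 servings → $3.25.
sweet potato only: max(1.3/0.6, 419/24) = 17.46 servings → $11.35.
broccoli + orange with both tight: 1.065 servings and 3.304 servings → $2.77.
broccoli + sweet potato with both targets exact would need a negative amount; discard.
orange + sweet potato with both tight: 4.959 servings and 0.5135 servings → $2.81.
The minimum over all feasible corners is $2.77.

$2.77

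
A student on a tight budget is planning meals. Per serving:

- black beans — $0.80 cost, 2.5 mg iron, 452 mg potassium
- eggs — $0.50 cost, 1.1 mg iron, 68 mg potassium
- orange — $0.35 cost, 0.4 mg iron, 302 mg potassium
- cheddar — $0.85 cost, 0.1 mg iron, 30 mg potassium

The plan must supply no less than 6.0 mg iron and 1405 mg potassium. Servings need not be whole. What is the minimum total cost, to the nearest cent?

Compare the cost at each extreme point of the feasible region.
black beans only: max(6.0/2.5, 1405/452) = 3.108 servings → $2.49.
eggs only: max(6.0/1.1, 1405/68) = 20.66 servings → $10.33.
orange only: max(6.0/0.4, 1405/302) = 15 servings → $5.25.
cheddar only: max(6.0/0.1, 1405/30) = 60 servings → $51.00.
black beans + eggs: intersection lies outside the first quadrant.
black beans + orange with both tight: 2.177 servings and 1.394 servings → $2.23.
black beans + cheddar with both tight: 1.326 servings and 26.86 servings → $23.89.
eggs + orange with both tight: 4.098 servings and 3.73 servings → $3.35.
eggs + cheddar with both tight: 1.508 servings and 43.42 servings → $37.66.
orange + cheddar: the both-tight solution has a negative serving — not a feasible corner.
The minimum over all feasible corners is $2.23.

$2.23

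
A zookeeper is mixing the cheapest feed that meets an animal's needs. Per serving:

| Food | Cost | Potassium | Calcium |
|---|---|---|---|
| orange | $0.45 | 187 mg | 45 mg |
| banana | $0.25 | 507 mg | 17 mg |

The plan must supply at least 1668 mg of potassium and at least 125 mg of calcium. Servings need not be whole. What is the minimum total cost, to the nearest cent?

Compare the cost at each extreme point of the feasible region.
orange only: max(1668/187, 125/45) = 8.92 servings → $4.01.
banana only: max(1668/507, 125/17) = 7.353 servings → $1.84.
orange + banana with both tight: 1.783 servings and 2.632 servings → $1.46.
The minimum over all feasible corners is $1.46.

$1.46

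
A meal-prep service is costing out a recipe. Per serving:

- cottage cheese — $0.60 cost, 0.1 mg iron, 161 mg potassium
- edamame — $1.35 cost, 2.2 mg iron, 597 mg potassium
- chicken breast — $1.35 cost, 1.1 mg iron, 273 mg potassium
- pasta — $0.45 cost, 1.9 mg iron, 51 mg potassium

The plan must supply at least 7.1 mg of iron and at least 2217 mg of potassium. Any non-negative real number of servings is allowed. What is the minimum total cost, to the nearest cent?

An LP optimum is at a vertex; with two nutrient constraints at most two foods are used. Check each candidate.
cottage cheese only: max(7.1/0.1, 2217/161) = 71 servings → $42.60.
edamame only: max(7.1/2.2, 2217/597) = 3.714 servings → $5.01.
chicken breast only: max(7.1/1.1, 2217/273) = 8.121 servings → $10.96.
pasta only: max(7.1/1.9, 2217/51) = 43.47 servings → $19.56.
cottage cheese + edamame with both tight: 2.169 servings and 3.129 servings → $5.52.
cottage cheese + chicken breast with both tight: 3.34 servings and 6.151 servings → $10.31.
cottage cheese + pasta with both tight: 12.8 servings and 3.063 servings → $9.06.
edamame + chicken breast with both targets exact would need a negative amount; discard.
edamame + pasta: the both-tight solution has a negative serving — not a feasible corner.
chicken breast + pasta: intersection lies outside the first quadrant.
Cheapest feasible corner: $5.01.

$5.01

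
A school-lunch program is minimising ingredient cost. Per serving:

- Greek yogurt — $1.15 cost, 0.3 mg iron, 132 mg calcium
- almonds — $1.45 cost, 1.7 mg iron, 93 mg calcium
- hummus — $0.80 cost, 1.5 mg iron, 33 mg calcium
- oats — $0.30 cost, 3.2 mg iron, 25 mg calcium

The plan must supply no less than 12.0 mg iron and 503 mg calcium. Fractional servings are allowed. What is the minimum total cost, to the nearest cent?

This is a tiny linear program; its minimum lies at a vertex of the feasible set. List the vertices and price them.
Greek yogurt only: max(12.0/0.3, 503/132) = 40 servings → $46.00.
almonds only: max(12.0/1.7, 503/93) = 7.059 servings → $10.24.
hummus only: max(12.0/1.5, 503/33) = 15.24 servings → $12.19.
oats only: max(12.0/3.2, 503/25) = 20.12 servings → $6.04.
Greek yogurt + almonds: intersection lies outside the first quadrant.
Greek yogurt + hummus with both tight: 1.906 servings and 7.619 servings → $8.29.
Greek yogurt + oats with both tight: 3.156 servings and 3.454 servings → $4.67.
almonds + hummus with both tight: 4.299 servings and 3.128 servings → $8.74.
almonds + oats with both tight: 5.134 servings and 1.023 servings → $7.75.
hummus + oats: intersection lies outside the first quadrant.
The minimum over all feasible corners is $4.67.

$4.67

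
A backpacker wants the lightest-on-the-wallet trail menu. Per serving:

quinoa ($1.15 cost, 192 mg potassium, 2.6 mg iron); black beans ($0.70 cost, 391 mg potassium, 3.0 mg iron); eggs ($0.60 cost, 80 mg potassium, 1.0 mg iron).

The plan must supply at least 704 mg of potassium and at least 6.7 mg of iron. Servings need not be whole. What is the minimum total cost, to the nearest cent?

$1.56

With two linear requirements the optimum uses one or two foods; enumerate the corners.
quinoa only: max(704/192, 6.7/2.6) = 3.667 servings → $4.22.
black beans only: max(704/391, 6.7/3.0) = 2.233 servings → $1.56.
eggs only: max(704/80, 6.7/1.0) = 8.8 servings → $5.28.
quinoa + black beans with both tight: 1.152 servings and 1.235 servings → $2.19.
quinoa + eggs with both targets exact would need a negative amount; discard.
black beans + eggs with both tight: 1.113 servings and 3.362 servings → $2.80.
So the least-cost plan costs $1.56.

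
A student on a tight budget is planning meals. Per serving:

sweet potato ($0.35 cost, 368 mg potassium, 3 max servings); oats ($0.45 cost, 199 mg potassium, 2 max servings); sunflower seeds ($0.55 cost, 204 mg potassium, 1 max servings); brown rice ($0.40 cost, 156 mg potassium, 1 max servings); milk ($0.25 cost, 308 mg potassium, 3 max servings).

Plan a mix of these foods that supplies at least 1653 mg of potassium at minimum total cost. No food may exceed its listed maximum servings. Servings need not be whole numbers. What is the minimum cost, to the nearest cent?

$1.44

Cost per mg of potassium: milk $0.0008, sweet potato $0.0010, oats $0.0023, brown rice $0.0026, sunflower seeds $0.0027.
Take 3 servings of milk: +924.0 mg potassium for $0.75 (total $0.75, still need 729.0 mg).
Take 1.981 servings of sweet potato: +729.0 mg potassium for $0.69 (total $1.44, still need 0.0 mg).
Greedy by cheapest-per-mg is optimal for a single linear constraint, so the minimum cost is $1.44.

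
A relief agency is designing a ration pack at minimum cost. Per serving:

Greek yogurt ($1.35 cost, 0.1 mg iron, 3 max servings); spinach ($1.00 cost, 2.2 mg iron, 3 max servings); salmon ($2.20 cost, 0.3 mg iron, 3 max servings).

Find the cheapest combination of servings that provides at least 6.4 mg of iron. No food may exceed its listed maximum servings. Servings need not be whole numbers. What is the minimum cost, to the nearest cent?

$2.91

Cost per mg of iron: spinach $0.4545, salmon $7.3333, Greek yogurt $13.5000.
Take 2.909 servings of spinach: +6.4 mg iron for $2.91 (total $2.91, still need 0.0 mg).
Greedy by cheapest-per-mg is optimal for a single linear constraint, so the minimum cost is $2.91.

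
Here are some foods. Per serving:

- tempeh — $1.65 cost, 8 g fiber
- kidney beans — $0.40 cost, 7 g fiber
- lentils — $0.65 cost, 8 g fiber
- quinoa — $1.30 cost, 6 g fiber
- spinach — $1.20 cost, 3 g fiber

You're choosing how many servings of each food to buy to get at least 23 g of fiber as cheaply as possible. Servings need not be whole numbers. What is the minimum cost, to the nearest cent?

$1.31

Cost per g of fiber: kidney beans $0.0571, lentils $0.0813, tempeh $0.2062, quinoa $0.2167, spinach $0.4000.
With no serving limits, use only kidney beans: 23 g / 7 g = 3.286 servings × $0.40 = $1.31.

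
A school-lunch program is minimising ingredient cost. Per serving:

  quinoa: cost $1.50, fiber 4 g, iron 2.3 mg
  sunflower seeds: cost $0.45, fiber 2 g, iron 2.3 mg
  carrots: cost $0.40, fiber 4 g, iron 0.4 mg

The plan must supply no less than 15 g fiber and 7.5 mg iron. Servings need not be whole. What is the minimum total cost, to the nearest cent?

$2.21

quinoa only: max(15/4, 7.5/2.3) = 3.75 servings → $5.62.
sunflower seeds only: max(15/2, 7.5/2.3) = 7.5 servings → $3.38.
carrots only: max(15/4, 7.5/0.4) = 18.75 servings → $7.50.
quinoa + sunflower seeds: intersection lies outside the first quadrant.
quinoa + carrots with both tight: 3.158 servings and 0.5921 servings → $4.97.
sunflower seeds + carrots with both tight: 2.857 servings and 2.321 servings → $2.21.
The minimum over all feasible corners is $2.21.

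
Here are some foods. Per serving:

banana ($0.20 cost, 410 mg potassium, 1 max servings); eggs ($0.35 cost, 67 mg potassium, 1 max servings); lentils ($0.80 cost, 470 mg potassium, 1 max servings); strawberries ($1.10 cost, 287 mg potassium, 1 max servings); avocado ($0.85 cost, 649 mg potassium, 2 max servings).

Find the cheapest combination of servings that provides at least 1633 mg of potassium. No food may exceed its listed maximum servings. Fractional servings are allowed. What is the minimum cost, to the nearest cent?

$1.80

Cost per mg of potassium: banana $0.0005, avocado $0.0013, lentils $0.0017, strawberries $0.0038, eggs $0.0052.
Take 1 serving of banana: +410.0 mg potassium for $0.20 (total $0.20, still need 1223.0 mg).
Take 1.884 servings of avocado: +1223.0 mg potassium for $1.60 (total $1.80, still need 0.0 mg).
Filling from the cheapest source first is optimal under one linear minimum: $1.80.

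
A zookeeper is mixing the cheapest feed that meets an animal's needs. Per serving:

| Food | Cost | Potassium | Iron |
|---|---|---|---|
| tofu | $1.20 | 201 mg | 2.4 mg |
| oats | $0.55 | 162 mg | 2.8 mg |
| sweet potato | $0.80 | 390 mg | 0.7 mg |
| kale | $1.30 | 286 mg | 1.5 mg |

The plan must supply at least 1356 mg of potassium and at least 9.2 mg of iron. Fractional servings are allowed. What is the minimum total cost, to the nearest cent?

An LP optimum is at a vertex; with two nutrient constraints at most two foods are used. Check each candidate.
tofu only: max(1356/201, 9.2/2.4) = 6.746 servings → $8.10.
oats only: max(1356/162, 9.2/2.8) = 8.37 servings → $4.60.
sweet potato only: max(1356/390, 9.2/0.7) = 13.14 servings → $10.51.
kale only: max(1356/286, 9.2/1.5) = 6.133 servings → $7.97.
tofu + oats with both targets exact would need a negative amount; discard.
tofu + sweet potato with both tight: 3.318 servings and 1.767 servings → $5.40.
tofu + kale with both tight: 1.552 servings and 3.651 servings → $6.61.
oats + sweet potato with both tight: 2.697 servings and 2.357 servings → $3.37.
oats + kale with both tight: 1.071 servings and 4.135 servings → $5.96.
sweet potato + kale: the both-tight solution has a negative serving — not a feasible corner.
So the least-cost plan costs $3.37.

$3.37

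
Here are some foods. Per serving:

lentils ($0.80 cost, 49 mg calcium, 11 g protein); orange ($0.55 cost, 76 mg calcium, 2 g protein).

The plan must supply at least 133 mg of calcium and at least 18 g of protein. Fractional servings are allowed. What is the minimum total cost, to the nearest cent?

$1.63

Minimising a linear cost over {calcium ≥ 133, protein ≥ 18, servings ≥ 0} — the optimum is at a vertex, using one or two foods.
lentils only: max(133/49, 18/11) = 2.714 servings → $2.17.
orange only: max(133/76, 18/2) = 9 servings → $4.95.
lentils + orange with both tight: 1.493 servings and 0.7873 servings → $1.63.
Cheapest feasible corner: $1.63.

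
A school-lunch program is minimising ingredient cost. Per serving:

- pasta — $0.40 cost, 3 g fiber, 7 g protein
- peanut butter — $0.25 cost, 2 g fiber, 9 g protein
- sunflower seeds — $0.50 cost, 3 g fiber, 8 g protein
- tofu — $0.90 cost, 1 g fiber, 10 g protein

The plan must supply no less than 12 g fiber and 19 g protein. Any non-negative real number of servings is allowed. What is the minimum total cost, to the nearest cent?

With two linear requirements the optimum uses one or two foods; enumerate the corners.
pasta only: max(12/3, 19/7) = 4 servings → $1.60.
peanut butter only: max(12/2, 19/9) = 6 servings → $1.50.
sunflower seeds only: max(12/3, 19/8) = 4 servings → $2.00.
tofu only: max(12/1, 19/10) = 12 servings → $10.80.
pasta + peanut butter: intersection lies outside the first quadrant.
pasta + sunflower seeds: the both-tight solution has a negative serving — not a feasible corner.
pasta + tofu: the both-tight solution has a negative serving — not a feasible corner.
peanut butter + sunflower seeds with both targets exact would need a negative amount; discard.
peanut butter + tofu: intersection lies outside the first quadrant.
sunflower seeds + tofu: the both-tight solution has a negative serving — not a feasible corner.
So the least-cost plan costs $1.50.

$1.50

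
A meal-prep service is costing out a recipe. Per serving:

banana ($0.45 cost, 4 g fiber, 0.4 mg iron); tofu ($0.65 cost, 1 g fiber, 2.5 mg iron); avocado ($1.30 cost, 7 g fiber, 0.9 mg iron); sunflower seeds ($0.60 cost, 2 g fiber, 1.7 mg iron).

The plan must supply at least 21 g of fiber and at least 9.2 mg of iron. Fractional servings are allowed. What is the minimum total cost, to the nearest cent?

$3.95

For a min-cost LP with two ≥-constraints, a basic feasible solution has at most two positive variables.
banana only: max(21/4, 9.2/0.4) = 23 servings → $10.35.
tofu only: max(21/1, 9.2/2.5) = 21 servings → $13.65.
avocado only: max(21/7, 9.2/0.9) = 10.22 servings → $13.29.
sunflower seeds only: max(21/2, 9.2/1.7) = 10.5 servings → $6.30.
banana + tofu with both tight: 4.51 servings and 2.958 servings → $3.95.
banana + avocado: the both-tight solution has a negative serving — not a feasible corner.
banana + sunflower seeds with both tight: 2.883 servings and 4.733 servings → $4.14.
tofu + avocado with both tight: 2.741 servings and 2.608 servings → $5.17.
tofu + sunflower seeds with both targets exact would need a negative amount; discard.
avocado + sunflower seeds with both tight: 1.713 servings and 4.505 servings → $4.93.
The minimum over all feasible corners is $3.95.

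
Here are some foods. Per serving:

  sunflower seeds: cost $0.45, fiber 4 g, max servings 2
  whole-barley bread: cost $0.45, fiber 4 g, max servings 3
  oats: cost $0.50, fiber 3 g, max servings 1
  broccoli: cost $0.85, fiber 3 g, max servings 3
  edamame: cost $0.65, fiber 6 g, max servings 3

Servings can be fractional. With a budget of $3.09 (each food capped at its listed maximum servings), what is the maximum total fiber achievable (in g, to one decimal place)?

Fiber per dollar: edamame 9.231, sunflower seeds 8.889, whole-barley bread 8.889, oats 6, broccoli 3.529.
Take 3 servings of edamame: spends $1.95, +18.0 g fiber (running total 18.0 g).
Take 2 servings of sunflower seeds: spends $0.90, +8.0 g fiber (running total 26.0 g).
Take 0.5333 servings of whole-barley bread: spends $0.24, +2.1 g fiber (running total 28.1 g).
Filling greedily by fiber-per-dollar is optimal for one linear limit, giving 28.1 g.

28.1 g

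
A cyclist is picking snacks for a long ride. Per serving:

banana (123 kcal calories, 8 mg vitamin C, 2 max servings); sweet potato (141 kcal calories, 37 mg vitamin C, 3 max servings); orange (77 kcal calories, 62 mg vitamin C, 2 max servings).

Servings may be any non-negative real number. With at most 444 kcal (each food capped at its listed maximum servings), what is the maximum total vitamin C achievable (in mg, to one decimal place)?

Vitamin C per kcal: orange 0.8052, sweet potato 0.2624, banana 0.06504.
Take 2 servings of orange: uses 154 kcal, +124.0 mg vitamin C (running total 124.0 mg).
Take 2.057 servings of sweet potato: uses 290 kcal, +76.1 mg vitamin C (running total 200.1 mg).
Greedy by best ratio exhausts the calories allowance optimally: 200.1 mg.

200.1 mg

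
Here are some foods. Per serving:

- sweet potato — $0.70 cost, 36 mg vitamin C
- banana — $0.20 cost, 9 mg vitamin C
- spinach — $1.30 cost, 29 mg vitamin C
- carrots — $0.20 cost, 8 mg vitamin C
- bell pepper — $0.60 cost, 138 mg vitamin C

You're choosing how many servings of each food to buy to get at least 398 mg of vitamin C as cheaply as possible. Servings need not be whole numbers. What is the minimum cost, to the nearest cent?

Cost per mg of vitamin C: bell pepper $0.0043, sweet potato $0.0194, banana $0.0222, carrots $0.0250, spinach $0.0448.
With no serving limits, use only bell pepper: 398 mg / 138 mg = 2.884 servings × $0.60 = $1.73.

$1.73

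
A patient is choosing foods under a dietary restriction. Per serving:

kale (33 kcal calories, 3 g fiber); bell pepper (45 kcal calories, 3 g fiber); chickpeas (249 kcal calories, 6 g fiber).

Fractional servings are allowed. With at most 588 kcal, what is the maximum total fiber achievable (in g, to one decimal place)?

Fiber per kcal: kale 0.09091, bell pepper 0.06667, chickpeas 0.0241.
With no serving limits, spend the whole calories allowance on kale: 588 kcal / 33 kcal × 3 g = 53.5 g.

53.5 g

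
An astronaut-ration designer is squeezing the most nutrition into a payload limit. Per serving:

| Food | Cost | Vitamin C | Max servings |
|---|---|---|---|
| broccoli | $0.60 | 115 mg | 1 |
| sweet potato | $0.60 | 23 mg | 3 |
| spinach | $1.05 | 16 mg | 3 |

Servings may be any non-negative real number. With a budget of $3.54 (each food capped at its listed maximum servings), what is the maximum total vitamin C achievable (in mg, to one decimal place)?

Vitamin C per dollar: broccoli 191.7, sweet potato 38.33, spinach 15.24.
Take 1 serving of broccoli: spends $0.60, +115.0 mg vitamin C (running total 115.0 mg).
Take 3 servings of sweet potato: spends $1.80, +69.0 mg vitamin C (running total 184.0 mg).
Take 1.086 servings of spinach: spends $1.14, +17.4 mg vitamin C (running total 201.4 mg).
Greedy by best ratio exhausts the cost allowance optimally: 201.4 mg.

201.4 mg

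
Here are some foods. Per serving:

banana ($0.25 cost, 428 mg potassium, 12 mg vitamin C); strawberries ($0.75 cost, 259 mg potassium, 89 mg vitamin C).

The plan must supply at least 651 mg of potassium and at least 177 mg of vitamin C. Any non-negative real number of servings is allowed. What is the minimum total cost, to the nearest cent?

$1.54

At the optimum either one food covers both requirements or two foods hit both targets exactly; no other combination can be cheaper.
banana only: max(651/428, 177/12) = 14.75 servings → $3.69.
strawberries only: max(651/259, 177/89) = 2.514 servings → $1.89.
banana + strawberries with both tight: 0.3458 servings and 1.942 servings → $1.54.
Cheapest feasible corner: $1.54.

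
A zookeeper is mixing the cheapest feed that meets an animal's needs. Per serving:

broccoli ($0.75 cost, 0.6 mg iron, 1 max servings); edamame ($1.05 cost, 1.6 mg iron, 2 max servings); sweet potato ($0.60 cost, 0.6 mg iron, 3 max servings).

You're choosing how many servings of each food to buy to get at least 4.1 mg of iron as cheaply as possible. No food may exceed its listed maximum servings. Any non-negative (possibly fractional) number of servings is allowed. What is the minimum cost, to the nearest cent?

$3.00

Cost per mg of iron: edamame $0.6562, sweet potato $1.0000, broccoli $1.2500.
Take 2 servings of edamame: +3.2 mg iron for $2.10 (total $2.10, still need 0.9 mg).
Take 1.5 servings of sweet potato: +0.9 mg iron for $0.90 (total $3.00, still need 0.0 mg).
Greedy by cheapest-per-mg is optimal for a single linear constraint, so the minimum cost is $3.00.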